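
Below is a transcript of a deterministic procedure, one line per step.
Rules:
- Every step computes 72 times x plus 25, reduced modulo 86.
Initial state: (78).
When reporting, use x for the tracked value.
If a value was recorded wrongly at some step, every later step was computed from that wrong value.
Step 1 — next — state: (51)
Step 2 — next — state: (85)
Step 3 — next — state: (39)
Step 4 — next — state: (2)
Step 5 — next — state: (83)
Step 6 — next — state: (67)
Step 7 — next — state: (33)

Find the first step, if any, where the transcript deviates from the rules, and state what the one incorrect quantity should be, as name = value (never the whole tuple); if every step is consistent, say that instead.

step 4, x = 81

Recomputing the run from the initial state:
step 1: x = 51
step 2: x = 85
step 3: x = 39
step 4: x = 81
step 5: x = 9
step 6: x = 71
step 7: x = 63
The first disagreement with the transcript is at step 4, where the value should be x = 81.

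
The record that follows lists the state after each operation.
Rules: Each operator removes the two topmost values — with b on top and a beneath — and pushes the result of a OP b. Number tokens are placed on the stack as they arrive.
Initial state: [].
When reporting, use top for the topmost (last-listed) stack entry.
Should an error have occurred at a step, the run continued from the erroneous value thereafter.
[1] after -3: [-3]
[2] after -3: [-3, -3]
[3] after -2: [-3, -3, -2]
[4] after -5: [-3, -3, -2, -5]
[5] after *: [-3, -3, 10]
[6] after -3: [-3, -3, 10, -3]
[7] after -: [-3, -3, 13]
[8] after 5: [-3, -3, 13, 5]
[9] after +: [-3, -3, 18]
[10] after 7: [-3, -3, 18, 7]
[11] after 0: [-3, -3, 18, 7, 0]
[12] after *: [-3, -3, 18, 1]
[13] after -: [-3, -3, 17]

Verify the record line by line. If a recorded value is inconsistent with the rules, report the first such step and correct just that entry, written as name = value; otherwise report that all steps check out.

Recomputing the run from the initial state:
step 1: [-3]
step 2: [-3, -3]
step 3: [-3, -3, -2]
step 4: [-3, -3, -2, -5]
step 5: [-3, -3, 10]
step 6: [-3, -3, 10, -3]
step 7: [-3, -3, 13]
step 8: [-3, -3, 13, 5]
step 9: [-3, -3, 18]
step 10: [-3, -3, 18, 7]
step 11: [-3, -3, 18, 7, 0]
step 12: [-3, -3, 18, 0]
step 13: [-3, -3, 18]
The first disagreement with the record is at step 12, where the value should be top = 0.

step 12, top = 0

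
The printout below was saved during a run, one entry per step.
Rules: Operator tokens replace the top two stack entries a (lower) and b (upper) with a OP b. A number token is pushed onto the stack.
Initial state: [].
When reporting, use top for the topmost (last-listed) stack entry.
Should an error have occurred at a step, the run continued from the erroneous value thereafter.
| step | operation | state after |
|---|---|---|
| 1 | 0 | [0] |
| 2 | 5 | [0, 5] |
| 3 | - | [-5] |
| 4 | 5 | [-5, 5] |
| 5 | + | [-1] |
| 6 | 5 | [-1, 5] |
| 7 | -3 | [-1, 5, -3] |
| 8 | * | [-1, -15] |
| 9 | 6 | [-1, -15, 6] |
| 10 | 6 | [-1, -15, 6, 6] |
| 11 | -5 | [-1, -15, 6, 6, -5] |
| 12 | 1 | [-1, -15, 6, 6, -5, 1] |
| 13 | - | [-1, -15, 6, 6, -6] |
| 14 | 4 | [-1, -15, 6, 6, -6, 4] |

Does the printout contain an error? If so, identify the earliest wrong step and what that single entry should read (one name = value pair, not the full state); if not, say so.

Recomputing the run from the initial state:
step 1: [0]
step 2: [0, 5]
step 3: [-5]
step 4: [-5, 5]
step 5: [0]
step 6: [0, 5]
step 7: [0, 5, -3]
step 8: [0, -15]
step 9: [0, -15, 6]
step 10: [0, -15, 6, 6]
step 11: [0, -15, 6, 6, -5]
step 12: [0, -15, 6, 6, -5, 1]
step 13: [0, -15, 6, 6, -6]
step 14: [0, -15, 6, 6, -6, 4]
The first disagreement with the printout is at step 5, where the value should be top = 0.

step 5, top = 0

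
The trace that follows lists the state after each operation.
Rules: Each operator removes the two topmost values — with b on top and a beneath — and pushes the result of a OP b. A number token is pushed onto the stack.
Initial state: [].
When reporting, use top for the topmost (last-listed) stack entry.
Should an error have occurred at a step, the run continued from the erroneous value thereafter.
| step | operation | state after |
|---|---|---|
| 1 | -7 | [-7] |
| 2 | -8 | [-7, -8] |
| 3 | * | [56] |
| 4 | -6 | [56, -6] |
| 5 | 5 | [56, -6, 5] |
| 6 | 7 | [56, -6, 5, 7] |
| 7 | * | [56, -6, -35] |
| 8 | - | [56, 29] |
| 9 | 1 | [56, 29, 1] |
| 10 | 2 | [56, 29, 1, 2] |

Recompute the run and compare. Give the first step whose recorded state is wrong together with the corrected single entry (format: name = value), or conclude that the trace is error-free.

step 7, top = 35

Recomputing the run from the initial state:
step 1: [-7]
step 2: [-7, -8]
step 3: [56]
step 4: [56, -6]
step 5: [56, -6, 5]
step 6: [56, -6, 5, 7]
step 7: [56, -6, 35]
step 8: [56, -41]
step 9: [56, -41, 1]
step 10: [56, -41, 1, 2]
The first disagreement with the trace is at step 7, where the value should be top = 35.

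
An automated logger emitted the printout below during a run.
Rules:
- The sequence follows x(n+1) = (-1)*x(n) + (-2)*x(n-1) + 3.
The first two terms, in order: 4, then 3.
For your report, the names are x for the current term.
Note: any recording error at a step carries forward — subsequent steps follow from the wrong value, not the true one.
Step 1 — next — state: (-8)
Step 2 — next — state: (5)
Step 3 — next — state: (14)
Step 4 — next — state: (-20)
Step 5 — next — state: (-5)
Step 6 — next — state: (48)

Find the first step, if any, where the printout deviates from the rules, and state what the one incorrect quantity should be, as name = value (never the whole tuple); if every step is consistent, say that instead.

step 4, x = -21

Recomputing the run from the initial state:
step 1: x = -8
step 2: x = 5
step 3: x = 14
step 4: x = -21
step 5: x = -4
step 6: x = 49
The first disagreement with the printout is at step 4, where the value should be x = -21.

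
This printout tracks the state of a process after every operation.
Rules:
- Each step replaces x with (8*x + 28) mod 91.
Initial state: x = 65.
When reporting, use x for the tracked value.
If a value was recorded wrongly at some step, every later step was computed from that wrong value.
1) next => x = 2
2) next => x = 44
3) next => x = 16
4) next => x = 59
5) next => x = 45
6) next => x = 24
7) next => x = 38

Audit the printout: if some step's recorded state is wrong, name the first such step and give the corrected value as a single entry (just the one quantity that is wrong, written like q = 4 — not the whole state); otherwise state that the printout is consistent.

step 4, x = 65

Step 1: x = (8*65 + 28) mod 91 = 2 — verified.
Step 2: x = (8*2 + 28) mod 91 = 44 — in agreement.
Step 3: x = (8*44 + 28) mod 91 = 16 — same as recorded.
Step 4: x = (8*16 + 28) mod 91 = 65 — the printout disagrees here.
Step 4 is the first one off; corrected, x = 65.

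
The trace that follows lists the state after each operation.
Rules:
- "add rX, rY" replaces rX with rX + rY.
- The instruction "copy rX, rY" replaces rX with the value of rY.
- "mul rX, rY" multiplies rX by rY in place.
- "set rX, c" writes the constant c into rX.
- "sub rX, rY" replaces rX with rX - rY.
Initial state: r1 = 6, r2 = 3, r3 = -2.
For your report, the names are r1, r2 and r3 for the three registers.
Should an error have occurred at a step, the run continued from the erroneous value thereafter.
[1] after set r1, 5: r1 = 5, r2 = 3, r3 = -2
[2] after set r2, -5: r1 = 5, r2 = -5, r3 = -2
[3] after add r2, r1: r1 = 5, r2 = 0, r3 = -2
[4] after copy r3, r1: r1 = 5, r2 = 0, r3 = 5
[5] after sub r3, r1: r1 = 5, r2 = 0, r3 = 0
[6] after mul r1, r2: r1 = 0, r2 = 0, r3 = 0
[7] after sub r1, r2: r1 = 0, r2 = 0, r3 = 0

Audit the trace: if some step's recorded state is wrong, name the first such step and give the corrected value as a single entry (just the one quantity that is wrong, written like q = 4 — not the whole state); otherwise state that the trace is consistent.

step 1: r1 = 5 -> consistent with the trace
step 2: r2 = -5 -> exactly as logged
step 3: r2 = -5 + 5 = 0 -> exactly as logged
step 4: r3 = 5 -> consistent with the trace
step 5: r3 = 5 - 5 = 0 -> matches
step 6: r1 = 5 * 0 = 0 -> no discrepancy
step 7: r1 = 0 - 0 = 0 -> matches
Every step is consistent.

no error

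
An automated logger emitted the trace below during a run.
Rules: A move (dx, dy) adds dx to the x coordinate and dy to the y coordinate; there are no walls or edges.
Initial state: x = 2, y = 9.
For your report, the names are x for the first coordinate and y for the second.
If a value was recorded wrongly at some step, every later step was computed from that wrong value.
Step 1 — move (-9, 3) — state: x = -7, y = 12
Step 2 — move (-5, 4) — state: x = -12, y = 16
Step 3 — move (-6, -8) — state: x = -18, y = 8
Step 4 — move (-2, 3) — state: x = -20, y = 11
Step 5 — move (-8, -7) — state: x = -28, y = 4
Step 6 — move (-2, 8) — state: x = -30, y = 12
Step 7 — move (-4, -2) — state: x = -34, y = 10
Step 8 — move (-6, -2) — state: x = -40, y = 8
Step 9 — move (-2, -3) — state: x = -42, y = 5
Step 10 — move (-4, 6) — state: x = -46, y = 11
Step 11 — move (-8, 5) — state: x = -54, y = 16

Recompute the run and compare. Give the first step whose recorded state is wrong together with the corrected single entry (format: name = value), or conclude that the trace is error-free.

Recomputing the run from the initial state:
step 1: x = -7, y = 12
step 2: x = -12, y = 16
step 3: x = -18, y = 8
step 4: x = -20, y = 11
step 5: x = -28, y = 4
step 6: x = -30, y = 12
step 7: x = -34, y = 10
step 8: x = -40, y = 8
step 9: x = -42, y = 5
step 10: x = -46, y = 11
step 11: x = -54, y = 16
This matches the trace at every step.

no error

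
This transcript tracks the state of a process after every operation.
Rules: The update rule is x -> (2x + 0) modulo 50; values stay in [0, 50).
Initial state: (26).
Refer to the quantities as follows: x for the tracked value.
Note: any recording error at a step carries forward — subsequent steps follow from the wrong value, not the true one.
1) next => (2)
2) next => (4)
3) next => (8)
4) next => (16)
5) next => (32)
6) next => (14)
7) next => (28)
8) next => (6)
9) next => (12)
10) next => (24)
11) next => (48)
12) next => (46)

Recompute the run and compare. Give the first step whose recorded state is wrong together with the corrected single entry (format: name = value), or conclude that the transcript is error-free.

1. x = (2*26 + 0) mod 50 = 2 (in agreement)
2. x = (2*2 + 0) mod 50 = 4 (consistent with the transcript)
3. x = (2*4 + 0) mod 50 = 8 (exactly as logged)
4. x = (2*8 + 0) mod 50 = 16 (agrees with the transcript)
5. x = (2*16 + 0) mod 50 = 32 (verified)
6. x = (2*32 + 0) mod 50 = 14 (exactly as logged)
7. x = (2*14 + 0) mod 50 = 28 (agrees with the transcript)
8. x = (2*28 + 0) mod 50 = 6 (agrees with the transcript)
9. x = (2*6 + 0) mod 50 = 12 (agrees with the transcript)
10. x = (2*12 + 0) mod 50 = 24 (confirmed correct)
11. x = (2*24 + 0) mod 50 = 48 (agrees with the transcript)
12. x = (2*48 + 0) mod 50 = 46 (matches)
The whole run recomputes cleanly — no discrepancies.

no error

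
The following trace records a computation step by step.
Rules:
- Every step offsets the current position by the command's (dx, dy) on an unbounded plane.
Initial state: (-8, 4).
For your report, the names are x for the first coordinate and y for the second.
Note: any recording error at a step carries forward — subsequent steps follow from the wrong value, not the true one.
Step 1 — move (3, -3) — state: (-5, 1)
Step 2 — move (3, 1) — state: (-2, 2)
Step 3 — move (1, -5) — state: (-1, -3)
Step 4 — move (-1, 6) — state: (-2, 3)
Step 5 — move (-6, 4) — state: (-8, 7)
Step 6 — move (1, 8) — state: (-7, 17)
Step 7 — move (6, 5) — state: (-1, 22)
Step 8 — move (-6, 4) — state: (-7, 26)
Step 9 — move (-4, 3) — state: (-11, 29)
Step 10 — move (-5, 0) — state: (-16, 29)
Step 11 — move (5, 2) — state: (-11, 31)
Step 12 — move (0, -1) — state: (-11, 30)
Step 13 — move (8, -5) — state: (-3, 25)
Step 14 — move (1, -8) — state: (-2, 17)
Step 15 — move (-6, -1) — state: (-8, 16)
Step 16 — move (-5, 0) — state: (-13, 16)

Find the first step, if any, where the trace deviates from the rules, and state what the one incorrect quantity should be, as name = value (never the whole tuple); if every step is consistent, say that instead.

step 6, y = 15

1. x = -8 + (3) = -5, y = 4 + (-3) = 1 (agrees with the trace)
2. x = -5 + (3) = -2, y = 1 + (1) = 2 (no discrepancy)
3. x = -2 + (1) = -1, y = 2 + (-5) = -3 (in agreement)
4. x = -1 + (-1) = -2, y = -3 + (6) = 3 (in agreement)
5. x = -2 + (-6) = -8, y = 3 + (4) = 7 (matches)
6. x = -8 + (1) = -7, y = 7 + (8) = 15 (a discrepancy with the trace)
The audit stops at step 6: the recorded entry is wrong and should be y = 15.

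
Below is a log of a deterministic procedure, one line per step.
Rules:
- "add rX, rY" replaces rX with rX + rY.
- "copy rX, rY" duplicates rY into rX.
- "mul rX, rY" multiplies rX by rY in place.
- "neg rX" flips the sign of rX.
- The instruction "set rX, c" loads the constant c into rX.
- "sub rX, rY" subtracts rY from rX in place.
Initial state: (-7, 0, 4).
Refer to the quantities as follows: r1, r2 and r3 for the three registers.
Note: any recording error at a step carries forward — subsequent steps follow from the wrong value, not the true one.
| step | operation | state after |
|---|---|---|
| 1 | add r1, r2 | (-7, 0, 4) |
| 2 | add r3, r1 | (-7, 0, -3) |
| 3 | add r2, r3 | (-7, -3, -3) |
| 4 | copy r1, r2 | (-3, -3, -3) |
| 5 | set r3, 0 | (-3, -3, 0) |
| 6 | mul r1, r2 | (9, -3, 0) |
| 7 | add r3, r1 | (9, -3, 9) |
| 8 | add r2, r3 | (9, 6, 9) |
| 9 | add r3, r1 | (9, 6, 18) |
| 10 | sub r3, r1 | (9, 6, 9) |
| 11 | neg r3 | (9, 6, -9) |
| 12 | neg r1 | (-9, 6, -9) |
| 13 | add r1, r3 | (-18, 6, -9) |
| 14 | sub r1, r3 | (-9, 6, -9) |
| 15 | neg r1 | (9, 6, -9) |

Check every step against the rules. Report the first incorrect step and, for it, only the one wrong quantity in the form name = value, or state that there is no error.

no error

step 1: r1 = -7 + 0 = -7 -> exactly as logged
step 2: r3 = 4 + -7 = -3 -> matches
step 3: r2 = 0 + -3 = -3 -> checks out
step 4: r1 = -3 -> in agreement
step 5: r3 = 0 -> same as recorded
step 6: r1 = -3 * -3 = 9 -> agrees with the log
step 7: r3 = 0 + 9 = 9 -> same as recorded
step 8: r2 = -3 + 9 = 6 -> consistent with the log
step 9: r3 = 9 + 9 = 18 -> confirmed correct
step 10: r3 = 18 - 9 = 9 -> matches
step 11: r3 = -(9) = -9 -> confirmed correct
step 12: r1 = -(9) = -9 -> no discrepancy
step 13: r1 = -9 + -9 = -18 -> exactly as logged
step 14: r1 = -18 - -9 = -9 -> agrees with the log
step 15: r1 = -(-9) = 9 -> matches
Nothing is out of place; the run is error-free.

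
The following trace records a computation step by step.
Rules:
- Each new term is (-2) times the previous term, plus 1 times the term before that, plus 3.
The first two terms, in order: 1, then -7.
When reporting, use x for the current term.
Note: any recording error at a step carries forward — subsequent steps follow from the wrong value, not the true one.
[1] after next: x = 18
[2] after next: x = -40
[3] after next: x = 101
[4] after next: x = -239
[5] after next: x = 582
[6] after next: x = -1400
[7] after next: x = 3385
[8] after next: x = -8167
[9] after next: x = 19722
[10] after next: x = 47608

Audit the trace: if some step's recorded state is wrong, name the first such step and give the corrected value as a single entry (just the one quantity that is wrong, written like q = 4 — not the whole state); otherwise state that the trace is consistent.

Step 1: x = -2*(-7) + (1)*(1) + (3) = 18 — consistent with the trace.
Step 2: x = -2*(18) + (1)*(-7) + (3) = -40 — verified.
Step 3: x = -2*(-40) + (1)*(18) + (3) = 101 — exactly as logged.
Step 4: x = -2*(101) + (1)*(-40) + (3) = -239 — in agreement.
Step 5: x = -2*(-239) + (1)*(101) + (3) = 582 — agrees with the trace.
Step 6: x = -2*(582) + (1)*(-239) + (3) = -1400 — no discrepancy.
Step 7: x = -2*(-1400) + (1)*(582) + (3) = 3385 — verified.
Step 8: x = -2*(3385) + (1)*(-1400) + (3) = -8167 — in agreement.
Step 9: x = -2*(-8167) + (1)*(3385) + (3) = 19722 — matches.
Step 10: x = -2*(19722) + (1)*(-8167) + (3) = -47608 — not what was recorded.
The earliest wrong entry is at step 10: it should read x = -47608.

step 10, x = -47608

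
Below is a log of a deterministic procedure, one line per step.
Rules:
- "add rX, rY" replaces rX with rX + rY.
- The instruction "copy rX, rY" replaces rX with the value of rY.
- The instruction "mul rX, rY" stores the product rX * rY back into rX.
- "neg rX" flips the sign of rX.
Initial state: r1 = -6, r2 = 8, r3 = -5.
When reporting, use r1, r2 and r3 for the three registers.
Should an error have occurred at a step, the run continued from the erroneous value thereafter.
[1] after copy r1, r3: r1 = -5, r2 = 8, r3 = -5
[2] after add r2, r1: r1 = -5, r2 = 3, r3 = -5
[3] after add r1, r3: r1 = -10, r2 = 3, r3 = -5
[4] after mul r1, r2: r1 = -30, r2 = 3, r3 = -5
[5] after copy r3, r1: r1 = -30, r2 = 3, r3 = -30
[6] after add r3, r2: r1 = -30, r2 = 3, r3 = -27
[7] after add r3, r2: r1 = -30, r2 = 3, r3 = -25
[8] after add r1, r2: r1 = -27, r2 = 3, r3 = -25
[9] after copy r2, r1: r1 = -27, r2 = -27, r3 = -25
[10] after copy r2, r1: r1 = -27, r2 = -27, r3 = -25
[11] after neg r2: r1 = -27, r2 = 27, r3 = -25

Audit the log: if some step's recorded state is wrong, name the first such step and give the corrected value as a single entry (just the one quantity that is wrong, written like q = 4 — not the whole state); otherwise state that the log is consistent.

1. r1 = -5 (no discrepancy)
2. r2 = 8 + -5 = 3 (consistent with the log)
3. r1 = -5 + -5 = -10 (matches)
4. r1 = -10 * 3 = -30 (agrees with the log)
5. r3 = -30 (matches)
6. r3 = -30 + 3 = -27 (exactly as logged)
7. r3 = -27 + 3 = -24 (the entry is off here)
The earliest wrong entry is at step 7: it should read r3 = -24.

step 7, r3 = -24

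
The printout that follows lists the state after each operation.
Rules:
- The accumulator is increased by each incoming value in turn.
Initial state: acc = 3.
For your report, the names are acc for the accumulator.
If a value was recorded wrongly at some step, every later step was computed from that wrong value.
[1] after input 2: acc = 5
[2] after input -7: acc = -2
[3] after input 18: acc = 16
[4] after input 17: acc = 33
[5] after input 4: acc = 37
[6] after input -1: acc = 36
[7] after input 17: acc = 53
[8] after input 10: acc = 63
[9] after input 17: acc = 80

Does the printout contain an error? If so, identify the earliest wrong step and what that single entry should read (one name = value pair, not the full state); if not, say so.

no error

1. acc = 3 + 2 = 5 (confirmed correct)
2. acc = 5 + -7 = -2 (agrees with the printout)
3. acc = -2 + 18 = 16 (confirmed correct)
4. acc = 16 + 17 = 33 (no discrepancy)
5. acc = 33 + 4 = 37 (agrees with the printout)
6. acc = 37 + -1 = 36 (exactly as logged)
7. acc = 36 + 17 = 53 (same as recorded)
8. acc = 53 + 10 = 63 (confirmed correct)
9. acc = 63 + 17 = 80 (exactly as logged)
Each recorded entry agrees with the recomputation.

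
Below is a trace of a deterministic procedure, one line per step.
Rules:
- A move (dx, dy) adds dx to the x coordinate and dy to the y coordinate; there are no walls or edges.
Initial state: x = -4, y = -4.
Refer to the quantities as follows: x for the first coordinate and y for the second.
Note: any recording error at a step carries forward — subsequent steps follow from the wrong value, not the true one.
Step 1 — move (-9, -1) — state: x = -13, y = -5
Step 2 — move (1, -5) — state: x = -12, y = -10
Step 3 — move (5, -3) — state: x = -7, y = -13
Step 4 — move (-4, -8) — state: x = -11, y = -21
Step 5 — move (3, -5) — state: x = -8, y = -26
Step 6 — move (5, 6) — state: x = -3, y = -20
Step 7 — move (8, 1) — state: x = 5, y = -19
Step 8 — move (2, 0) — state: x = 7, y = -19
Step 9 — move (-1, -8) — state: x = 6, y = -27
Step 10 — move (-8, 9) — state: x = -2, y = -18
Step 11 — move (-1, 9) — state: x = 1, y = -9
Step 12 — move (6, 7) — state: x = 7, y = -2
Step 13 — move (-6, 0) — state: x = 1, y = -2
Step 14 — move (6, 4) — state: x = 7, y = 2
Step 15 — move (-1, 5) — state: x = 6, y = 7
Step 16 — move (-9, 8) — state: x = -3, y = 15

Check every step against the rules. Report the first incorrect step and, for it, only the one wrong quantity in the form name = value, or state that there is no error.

step 1: x = -4 + (-9) = -13, y = -4 + (-1) = -5 -> verified
step 2: x = -13 + (1) = -12, y = -5 + (-5) = -10 -> agrees with the trace
step 3: x = -12 + (5) = -7, y = -10 + (-3) = -13 -> checks out
step 4: x = -7 + (-4) = -11, y = -13 + (-8) = -21 -> matches
step 5: x = -11 + (3) = -8, y = -21 + (-5) = -26 -> same as recorded
step 6: x = -8 + (5) = -3, y = -26 + (6) = -20 -> confirmed correct
step 7: x = -3 + (8) = 5, y = -20 + (1) = -19 -> verified
step 8: x = 5 + (2) = 7, y = -19 + (0) = -19 -> checks out
step 9: x = 7 + (-1) = 6, y = -19 + (-8) = -27 -> confirmed correct
step 10: x = 6 + (-8) = -2, y = -27 + (9) = -18 -> same as recorded
step 11: x = -2 + (-1) = -3, y = -18 + (9) = -9 -> the trace disagrees here
First deviation found at step 11; the corrected entry is x = -3.

step 11, x = -3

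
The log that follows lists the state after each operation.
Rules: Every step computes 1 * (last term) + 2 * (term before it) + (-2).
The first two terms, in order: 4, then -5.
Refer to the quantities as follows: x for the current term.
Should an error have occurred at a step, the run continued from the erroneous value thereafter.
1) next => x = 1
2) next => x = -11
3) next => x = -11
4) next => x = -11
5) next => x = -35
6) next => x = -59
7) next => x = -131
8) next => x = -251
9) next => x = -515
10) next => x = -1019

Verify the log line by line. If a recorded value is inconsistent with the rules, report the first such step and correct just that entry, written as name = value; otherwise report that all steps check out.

step 4, x = -35

1. x = 1*(-5) + (2)*(4) + (-2) = 1 (no discrepancy)
2. x = 1*(1) + (2)*(-5) + (-2) = -11 (agrees with the log)
3. x = 1*(-11) + (2)*(1) + (-2) = -11 (same as recorded)
4. x = 1*(-11) + (2)*(-11) + (-2) = -35 (the recorded entry deviates here)
Conclusion: step 4 carries the first error; the entry should be x = -35.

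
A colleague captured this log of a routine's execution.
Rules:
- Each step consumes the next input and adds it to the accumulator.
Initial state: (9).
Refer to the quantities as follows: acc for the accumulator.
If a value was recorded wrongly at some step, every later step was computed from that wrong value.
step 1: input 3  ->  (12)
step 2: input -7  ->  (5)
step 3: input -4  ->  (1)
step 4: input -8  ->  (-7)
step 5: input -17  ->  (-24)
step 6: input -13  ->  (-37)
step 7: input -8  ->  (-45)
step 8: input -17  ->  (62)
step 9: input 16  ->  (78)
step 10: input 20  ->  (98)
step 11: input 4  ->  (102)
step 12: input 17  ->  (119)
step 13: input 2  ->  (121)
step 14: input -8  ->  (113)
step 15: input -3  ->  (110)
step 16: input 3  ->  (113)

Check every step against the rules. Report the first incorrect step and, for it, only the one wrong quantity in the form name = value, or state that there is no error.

Recomputing the run from the initial state:
step 1: acc = 12
step 2: acc = 5
step 3: acc = 1
step 4: acc = -7
step 5: acc = -24
step 6: acc = -37
step 7: acc = -45
step 8: acc = -62
step 9: acc = -46
step 10: acc = -26
step 11: acc = -22
step 12: acc = -5
step 13: acc = -3
step 14: acc = -11
step 15: acc = -14
step 16: acc = -11
The first disagreement with the log is at step 8, where the value should be acc = -62.

step 8, acc = -62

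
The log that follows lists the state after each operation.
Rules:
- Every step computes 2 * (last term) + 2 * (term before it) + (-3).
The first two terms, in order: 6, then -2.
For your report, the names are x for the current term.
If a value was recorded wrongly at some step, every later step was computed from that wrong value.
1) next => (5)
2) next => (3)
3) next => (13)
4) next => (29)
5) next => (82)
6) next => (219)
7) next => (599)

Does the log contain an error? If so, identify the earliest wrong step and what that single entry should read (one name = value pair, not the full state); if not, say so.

step 5, x = 81

Recomputing the run from the initial state:
step 1: x = 5
step 2: x = 3
step 3: x = 13
step 4: x = 29
step 5: x = 81
step 6: x = 217
step 7: x = 593
The first disagreement with the log is at step 5, where the value should be x = 81.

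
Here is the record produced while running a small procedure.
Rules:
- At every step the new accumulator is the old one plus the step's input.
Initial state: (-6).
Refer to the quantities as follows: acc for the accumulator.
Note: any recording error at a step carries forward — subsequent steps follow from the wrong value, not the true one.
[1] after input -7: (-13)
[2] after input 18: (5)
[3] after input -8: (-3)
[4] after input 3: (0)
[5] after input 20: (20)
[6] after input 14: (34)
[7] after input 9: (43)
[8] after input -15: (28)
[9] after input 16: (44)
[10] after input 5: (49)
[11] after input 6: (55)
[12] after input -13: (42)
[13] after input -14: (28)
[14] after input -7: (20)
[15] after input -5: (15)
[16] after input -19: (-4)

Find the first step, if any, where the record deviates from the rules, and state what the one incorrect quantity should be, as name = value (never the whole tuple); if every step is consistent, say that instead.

step 14, acc = 21

step 1: acc = -6 + -7 = -13 -> consistent with the record
step 2: acc = -13 + 18 = 5 -> verified
step 3: acc = 5 + -8 = -3 -> agrees with the record
step 4: acc = -3 + 3 = 0 -> checks out
step 5: acc = 0 + 20 = 20 -> consistent with the record
step 6: acc = 20 + 14 = 34 -> exactly as logged
step 7: acc = 34 + 9 = 43 -> exactly as logged
step 8: acc = 43 + -15 = 28 -> no discrepancy
step 9: acc = 28 + 16 = 44 -> in agreement
step 10: acc = 44 + 5 = 49 -> no discrepancy
step 11: acc = 49 + 6 = 55 -> no discrepancy
step 12: acc = 55 + -13 = 42 -> same as recorded
step 13: acc = 42 + -14 = 28 -> agrees with the record
step 14: acc = 28 + -7 = 21 -> the record disagrees here
So the first discrepancy is step 14, where the right value is acc = 21.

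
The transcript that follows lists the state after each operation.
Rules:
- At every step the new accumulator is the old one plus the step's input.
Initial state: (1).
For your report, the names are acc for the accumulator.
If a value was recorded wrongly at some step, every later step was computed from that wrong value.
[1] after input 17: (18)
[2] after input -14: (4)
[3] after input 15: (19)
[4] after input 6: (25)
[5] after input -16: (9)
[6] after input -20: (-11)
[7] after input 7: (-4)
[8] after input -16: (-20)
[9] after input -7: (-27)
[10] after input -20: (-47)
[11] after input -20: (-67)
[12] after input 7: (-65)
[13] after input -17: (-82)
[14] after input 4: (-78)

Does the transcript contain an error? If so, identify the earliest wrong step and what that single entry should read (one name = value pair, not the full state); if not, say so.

Recomputing the run from the initial state:
step 1: acc = 18
step 2: acc = 4
step 3: acc = 19
step 4: acc = 25
step 5: acc = 9
step 6: acc = -11
step 7: acc = -4
step 8: acc = -20
step 9: acc = -27
step 10: acc = -47
step 11: acc = -67
step 12: acc = -60
step 13: acc = -77
step 14: acc = -73
The first disagreement with the transcript is at step 12, where the value should be acc = -60.

step 12, acc = -60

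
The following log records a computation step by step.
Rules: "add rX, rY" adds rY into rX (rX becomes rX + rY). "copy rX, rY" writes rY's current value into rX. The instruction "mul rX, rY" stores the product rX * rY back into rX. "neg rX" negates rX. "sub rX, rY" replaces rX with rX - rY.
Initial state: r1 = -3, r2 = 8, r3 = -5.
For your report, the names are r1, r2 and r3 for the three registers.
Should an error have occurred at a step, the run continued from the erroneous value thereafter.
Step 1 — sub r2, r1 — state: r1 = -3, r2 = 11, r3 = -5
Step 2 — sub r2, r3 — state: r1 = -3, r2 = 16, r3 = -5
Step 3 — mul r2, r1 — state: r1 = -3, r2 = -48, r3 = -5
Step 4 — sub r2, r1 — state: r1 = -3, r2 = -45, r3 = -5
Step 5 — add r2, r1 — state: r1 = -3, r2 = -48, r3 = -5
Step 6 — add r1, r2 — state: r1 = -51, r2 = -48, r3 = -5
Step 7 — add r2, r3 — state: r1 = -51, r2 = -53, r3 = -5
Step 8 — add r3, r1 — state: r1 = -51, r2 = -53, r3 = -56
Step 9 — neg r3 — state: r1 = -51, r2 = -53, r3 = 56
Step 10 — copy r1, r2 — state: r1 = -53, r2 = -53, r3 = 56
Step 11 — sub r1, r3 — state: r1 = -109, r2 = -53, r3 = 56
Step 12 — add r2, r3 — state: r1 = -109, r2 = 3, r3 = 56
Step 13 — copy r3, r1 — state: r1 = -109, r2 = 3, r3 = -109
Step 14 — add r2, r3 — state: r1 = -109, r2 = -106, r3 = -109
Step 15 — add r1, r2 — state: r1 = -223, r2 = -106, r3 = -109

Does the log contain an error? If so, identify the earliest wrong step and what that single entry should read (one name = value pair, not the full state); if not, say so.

1. r2 = 8 - -3 = 11 (in agreement)
2. r2 = 11 - -5 = 16 (exactly as logged)
3. r2 = 16 * -3 = -48 (confirmed correct)
4. r2 = -48 - -3 = -45 (no discrepancy)
5. r2 = -45 + -3 = -48 (consistent with the log)
6. r1 = -3 + -48 = -51 (consistent with the log)
7. r2 = -48 + -5 = -53 (matches)
8. r3 = -5 + -51 = -56 (verified)
9. r3 = -(-56) = 56 (matches)
10. r1 = -53 (same as recorded)
11. r1 = -53 - 56 = -109 (confirmed correct)
12. r2 = -53 + 56 = 3 (exactly as logged)
13. r3 = -109 (in agreement)
14. r2 = 3 + -109 = -106 (no discrepancy)
15. r1 = -109 + -106 = -215 (this is not what the log shows)
So the first discrepancy is step 15, where the right value is r1 = -215.

step 15, r1 = -215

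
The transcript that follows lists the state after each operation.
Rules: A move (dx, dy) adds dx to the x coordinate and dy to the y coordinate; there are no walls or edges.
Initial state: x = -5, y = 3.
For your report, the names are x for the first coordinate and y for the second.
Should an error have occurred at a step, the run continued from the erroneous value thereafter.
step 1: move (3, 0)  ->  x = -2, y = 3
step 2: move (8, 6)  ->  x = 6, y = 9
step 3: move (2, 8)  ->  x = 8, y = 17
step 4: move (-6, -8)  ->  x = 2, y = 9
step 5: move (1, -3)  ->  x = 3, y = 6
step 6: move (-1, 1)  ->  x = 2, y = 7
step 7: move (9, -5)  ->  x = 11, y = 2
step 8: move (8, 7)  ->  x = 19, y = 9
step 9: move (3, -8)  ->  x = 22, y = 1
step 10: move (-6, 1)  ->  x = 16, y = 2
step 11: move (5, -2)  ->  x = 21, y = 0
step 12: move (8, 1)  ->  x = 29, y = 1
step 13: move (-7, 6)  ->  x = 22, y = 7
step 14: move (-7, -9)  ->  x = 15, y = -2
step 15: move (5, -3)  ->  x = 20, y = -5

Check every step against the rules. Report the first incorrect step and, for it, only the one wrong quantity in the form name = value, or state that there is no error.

Recomputing the run from the initial state:
step 1: x = -2, y = 3
step 2: x = 6, y = 9
step 3: x = 8, y = 17
step 4: x = 2, y = 9
step 5: x = 3, y = 6
step 6: x = 2, y = 7
step 7: x = 11, y = 2
step 8: x = 19, y = 9
step 9: x = 22, y = 1
step 10: x = 16, y = 2
step 11: x = 21, y = 0
step 12: x = 29, y = 1
step 13: x = 22, y = 7
step 14: x = 15, y = -2
step 15: x = 20, y = -5
This matches the transcript at every step.

no error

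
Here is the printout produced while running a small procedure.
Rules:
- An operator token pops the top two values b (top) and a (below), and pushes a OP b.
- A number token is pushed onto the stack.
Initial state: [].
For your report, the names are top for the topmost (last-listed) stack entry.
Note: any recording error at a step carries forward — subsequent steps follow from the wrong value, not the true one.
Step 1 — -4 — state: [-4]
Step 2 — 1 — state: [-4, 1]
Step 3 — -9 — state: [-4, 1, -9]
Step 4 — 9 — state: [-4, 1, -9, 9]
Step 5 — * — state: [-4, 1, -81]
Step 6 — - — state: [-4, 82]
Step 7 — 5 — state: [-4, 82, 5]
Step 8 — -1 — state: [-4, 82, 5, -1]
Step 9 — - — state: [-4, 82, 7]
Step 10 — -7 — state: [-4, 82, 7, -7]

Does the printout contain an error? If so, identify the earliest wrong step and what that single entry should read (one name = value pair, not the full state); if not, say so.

step 1: push -4: top = -4 -> confirmed correct
step 2: push 1: top = 1 -> same as recorded
step 3: push -9: top = -9 -> matches
step 4: push 9: top = 9 -> consistent with the printout
step 5: -9 * 9 = -81 -> matches
step 6: 1 - -81 = 82 -> checks out
step 7: push 5: top = 5 -> exactly as logged
step 8: push -1: top = -1 -> matches
step 9: 5 - -1 = 6 -> first mismatch against the printout
That makes step 9 the first incorrect line — top = 6 is what it should show.

step 9, top = 6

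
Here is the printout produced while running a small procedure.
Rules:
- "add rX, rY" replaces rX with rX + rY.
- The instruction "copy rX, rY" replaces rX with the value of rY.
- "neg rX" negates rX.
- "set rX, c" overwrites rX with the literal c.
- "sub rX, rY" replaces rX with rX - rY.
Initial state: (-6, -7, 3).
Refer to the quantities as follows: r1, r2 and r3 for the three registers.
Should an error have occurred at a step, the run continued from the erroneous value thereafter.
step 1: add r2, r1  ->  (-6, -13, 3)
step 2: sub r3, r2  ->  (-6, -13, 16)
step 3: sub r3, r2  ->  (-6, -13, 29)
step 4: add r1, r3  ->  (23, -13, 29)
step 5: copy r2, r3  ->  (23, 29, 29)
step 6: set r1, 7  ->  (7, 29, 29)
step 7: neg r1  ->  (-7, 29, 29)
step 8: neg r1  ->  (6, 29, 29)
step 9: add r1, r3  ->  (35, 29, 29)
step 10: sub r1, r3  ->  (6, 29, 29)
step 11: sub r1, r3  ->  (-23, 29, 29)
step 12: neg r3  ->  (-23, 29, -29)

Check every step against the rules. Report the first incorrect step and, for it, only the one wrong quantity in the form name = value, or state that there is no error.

Recomputing the run from the initial state:
step 1: r1 = -6, r2 = -13, r3 = 3
step 2: r1 = -6, r2 = -13, r3 = 16
step 3: r1 = -6, r2 = -13, r3 = 29
step 4: r1 = 23, r2 = -13, r3 = 29
step 5: r1 = 23, r2 = 29, r3 = 29
step 6: r1 = 7, r2 = 29, r3 = 29
step 7: r1 = -7, r2 = 29, r3 = 29
step 8: r1 = 7, r2 = 29, r3 = 29
step 9: r1 = 36, r2 = 29, r3 = 29
step 10: r1 = 7, r2 = 29, r3 = 29
step 11: r1 = -22, r2 = 29, r3 = 29
step 12: r1 = -22, r2 = 29, r3 = -29
The first disagreement with the printout is at step 8, where the value should be r1 = 7.

step 8, r1 = 7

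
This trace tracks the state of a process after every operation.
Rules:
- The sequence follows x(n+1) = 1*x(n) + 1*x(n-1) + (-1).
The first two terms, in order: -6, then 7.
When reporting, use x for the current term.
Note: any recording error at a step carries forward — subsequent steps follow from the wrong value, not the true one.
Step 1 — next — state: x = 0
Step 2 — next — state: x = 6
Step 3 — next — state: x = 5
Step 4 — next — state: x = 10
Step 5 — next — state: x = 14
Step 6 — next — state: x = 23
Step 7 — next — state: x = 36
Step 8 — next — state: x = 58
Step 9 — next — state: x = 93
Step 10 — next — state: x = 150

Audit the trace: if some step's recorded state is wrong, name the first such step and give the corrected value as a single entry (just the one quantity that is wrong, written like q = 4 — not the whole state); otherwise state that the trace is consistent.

no error

Recomputing the run from the initial state:
step 1: x = 0
step 2: x = 6
step 3: x = 5
step 4: x = 10
step 5: x = 14
step 6: x = 23
step 7: x = 36
step 8: x = 58
step 9: x = 93
step 10: x = 150
This matches the trace at every step.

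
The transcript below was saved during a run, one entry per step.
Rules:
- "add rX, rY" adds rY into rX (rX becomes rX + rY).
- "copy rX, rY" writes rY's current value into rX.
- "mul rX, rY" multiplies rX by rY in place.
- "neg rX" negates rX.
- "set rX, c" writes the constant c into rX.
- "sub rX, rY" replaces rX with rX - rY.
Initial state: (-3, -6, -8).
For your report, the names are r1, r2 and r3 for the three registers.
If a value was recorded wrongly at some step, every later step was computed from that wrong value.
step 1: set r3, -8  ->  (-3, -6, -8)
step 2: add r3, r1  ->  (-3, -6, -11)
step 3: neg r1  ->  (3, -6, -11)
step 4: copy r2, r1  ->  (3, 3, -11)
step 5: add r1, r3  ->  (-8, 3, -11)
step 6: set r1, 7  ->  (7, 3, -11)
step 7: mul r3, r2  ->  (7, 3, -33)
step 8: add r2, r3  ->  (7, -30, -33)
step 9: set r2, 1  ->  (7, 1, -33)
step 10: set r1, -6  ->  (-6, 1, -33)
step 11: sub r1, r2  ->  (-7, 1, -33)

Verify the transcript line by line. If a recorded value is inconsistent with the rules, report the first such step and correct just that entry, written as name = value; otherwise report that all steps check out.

Step 1: r3 = -8 — checks out.
Step 2: r3 = -8 + -3 = -11 — consistent with the transcript.
Step 3: r1 = -(-3) = 3 — verified.
Step 4: r2 = 3 — matches.
Step 5: r1 = 3 + -11 = -8 — agrees with the transcript.
Step 6: r1 = 7 — in agreement.
Step 7: r3 = -11 * 3 = -33 — checks out.
Step 8: r2 = 3 + -33 = -30 — checks out.
Step 9: r2 = 1 — consistent with the transcript.
Step 10: r1 = -6 — agrees with the transcript.
Step 11: r1 = -6 - 1 = -7 — consistent with the transcript.
The recomputation confirms every line.

no error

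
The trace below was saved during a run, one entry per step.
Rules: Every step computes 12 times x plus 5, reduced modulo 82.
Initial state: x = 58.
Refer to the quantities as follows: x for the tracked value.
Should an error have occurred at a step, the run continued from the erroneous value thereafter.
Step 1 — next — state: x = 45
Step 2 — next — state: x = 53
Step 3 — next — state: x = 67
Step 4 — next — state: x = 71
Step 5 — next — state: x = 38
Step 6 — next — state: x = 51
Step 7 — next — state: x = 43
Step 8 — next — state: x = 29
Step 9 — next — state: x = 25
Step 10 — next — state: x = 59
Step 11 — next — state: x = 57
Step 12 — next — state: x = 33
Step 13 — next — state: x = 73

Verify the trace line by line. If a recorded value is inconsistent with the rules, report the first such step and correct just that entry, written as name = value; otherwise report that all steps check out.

step 1: x = (12*58 + 5) mod 82 = 45 -> matches
step 2: x = (12*45 + 5) mod 82 = 53 -> confirmed correct
step 3: x = (12*53 + 5) mod 82 = 67 -> no discrepancy
step 4: x = (12*67 + 5) mod 82 = 71 -> exactly as logged
step 5: x = (12*71 + 5) mod 82 = 37 -> not what was recorded
Conclusion: step 5 carries the first error; the entry should be x = 37.

step 5, x = 37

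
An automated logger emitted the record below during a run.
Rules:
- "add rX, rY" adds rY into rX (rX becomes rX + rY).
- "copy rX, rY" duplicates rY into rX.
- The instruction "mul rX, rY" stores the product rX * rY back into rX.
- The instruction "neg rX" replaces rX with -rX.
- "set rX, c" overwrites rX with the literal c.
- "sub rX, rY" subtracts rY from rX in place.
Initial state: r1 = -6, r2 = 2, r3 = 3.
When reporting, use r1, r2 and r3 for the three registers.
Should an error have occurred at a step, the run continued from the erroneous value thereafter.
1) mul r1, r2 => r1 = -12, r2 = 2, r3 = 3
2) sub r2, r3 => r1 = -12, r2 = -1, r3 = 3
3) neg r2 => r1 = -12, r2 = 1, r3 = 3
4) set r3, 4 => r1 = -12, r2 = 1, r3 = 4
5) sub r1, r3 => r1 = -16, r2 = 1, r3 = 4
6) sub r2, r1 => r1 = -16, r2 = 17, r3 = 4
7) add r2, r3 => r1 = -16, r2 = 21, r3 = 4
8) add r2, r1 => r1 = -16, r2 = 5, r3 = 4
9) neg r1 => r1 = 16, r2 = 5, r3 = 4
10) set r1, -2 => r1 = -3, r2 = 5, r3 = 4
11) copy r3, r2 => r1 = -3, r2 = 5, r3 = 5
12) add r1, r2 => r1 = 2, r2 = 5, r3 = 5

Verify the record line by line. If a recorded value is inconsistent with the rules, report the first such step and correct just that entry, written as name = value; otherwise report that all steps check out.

Recomputing the run from the initial state:
step 1: r1 = -12, r2 = 2, r3 = 3
step 2: r1 = -12, r2 = -1, r3 = 3
step 3: r1 = -12, r2 = 1, r3 = 3
step 4: r1 = -12, r2 = 1, r3 = 4
step 5: r1 = -16, r2 = 1, r3 = 4
step 6: r1 = -16, r2 = 17, r3 = 4
step 7: r1 = -16, r2 = 21, r3 = 4
step 8: r1 = -16, r2 = 5, r3 = 4
step 9: r1 = 16, r2 = 5, r3 = 4
step 10: r1 = -2, r2 = 5, r3 = 4
step 11: r1 = -2, r2 = 5, r3 = 5
step 12: r1 = 3, r2 = 5, r3 = 5
The first disagreement with the record is at step 10, where the value should be r1 = -2.

step 10, r1 = -2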